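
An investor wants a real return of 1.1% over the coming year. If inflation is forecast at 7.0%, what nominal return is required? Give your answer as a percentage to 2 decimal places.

By the Fisher equation, 1 + r_nom = (1 + 1.1%)(1 + 7.0%) = 1.011 × 1.070 = 1.08177.
So r_nom = 8.177%.

8.18%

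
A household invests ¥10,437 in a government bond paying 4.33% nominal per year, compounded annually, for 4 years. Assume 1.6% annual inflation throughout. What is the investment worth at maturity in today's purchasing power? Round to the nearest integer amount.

¥11,605

Nominal value at maturity: ¥10,437 × (1 + 4.33%)^4 ≈ ¥12,366.
Price-level factor over 4 years: (1 + 1.6%)^4 ≈ 1.0655524495.
Dividing the nominal maturity value by the price-level factor gives the value in today's money.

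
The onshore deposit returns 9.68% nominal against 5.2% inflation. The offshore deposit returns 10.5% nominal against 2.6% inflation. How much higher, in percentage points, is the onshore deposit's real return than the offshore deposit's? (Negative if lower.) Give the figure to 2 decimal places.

The onshore deposit real return: 1.0968/1.052 − 1 = 4.259%.
The offshore deposit real return: 1.105/1.026 − 1 = 7.700%.
Difference: 4.259 − 7.700 = -3.441 pp.

-3.44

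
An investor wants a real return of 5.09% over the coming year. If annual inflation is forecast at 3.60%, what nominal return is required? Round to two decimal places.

8.87%

By the Fisher equation, 1 + r_nom = (1 + 5.09%)(1 + 3.60%) = 1.0509 × 1.0360 = 1.0887324.
So r_nom = 8.87324%.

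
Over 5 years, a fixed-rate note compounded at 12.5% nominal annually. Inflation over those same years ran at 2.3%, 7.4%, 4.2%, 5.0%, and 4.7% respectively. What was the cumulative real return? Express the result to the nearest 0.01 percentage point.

Cumulative inflation factor: 1.023 × 1.074 × 1.042 × 1.050 × 1.047 ≈ 1.25859.
Nominal growth factor: 1.80203. Real growth factor = 1.80203 / 1.25859 ≈ 1.43179.
Total real return ≈ 43.1789%.

43.18%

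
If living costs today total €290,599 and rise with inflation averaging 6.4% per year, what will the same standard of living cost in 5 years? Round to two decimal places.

Cumulative price-level factor: (1+6.4%)^5 ≈ 1.3636663998.
Multiplying €290,599 by the price-level factor gives the future nominal sum.

€396,280.09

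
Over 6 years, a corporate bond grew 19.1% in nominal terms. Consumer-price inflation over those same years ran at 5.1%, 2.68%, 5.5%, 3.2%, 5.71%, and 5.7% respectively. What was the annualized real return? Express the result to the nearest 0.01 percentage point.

-1.61%

Cumulative inflation factor: 1.051 × 1.0268 × 1.055 × 1.032 × 1.0571 × 1.057 ≈ 1.31284.
Nominal growth factor: 1.19100. Real growth factor = 1.19100 / 1.31284 ≈ 0.90719.
Annualized: 0.90719^(1/6) − 1 ≈ -0.01610.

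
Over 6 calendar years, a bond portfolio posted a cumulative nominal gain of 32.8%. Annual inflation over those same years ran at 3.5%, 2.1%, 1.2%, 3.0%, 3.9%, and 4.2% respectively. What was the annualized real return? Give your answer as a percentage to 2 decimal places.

Cumulative inflation factor: 1.035 × 1.021 × 1.012 × 1.030 × 1.039 × 1.042 ≈ 1.19252.
Nominal growth factor: 1.32800. Real growth factor = 1.32800 / 1.19252 ≈ 1.11360.
Annualized: 1.11360^(1/6) − 1 ≈ 0.01810.

1.81%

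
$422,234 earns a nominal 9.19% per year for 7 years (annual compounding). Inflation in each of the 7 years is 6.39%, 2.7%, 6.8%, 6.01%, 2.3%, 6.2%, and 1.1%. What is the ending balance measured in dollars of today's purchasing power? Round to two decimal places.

Nominal value at maturity: $422,234 × (1 + 9.19%)^7 ≈ $781,327.78.
Price-level factor over 7 years: 1.0639 × 1.027 × 1.068 × 1.0601 × 1.023 × 1.062 × 1.011 ≈ 1.3587534060.
The maturity value deflated by that factor is the answer in today's purchasing power.

$575,032.80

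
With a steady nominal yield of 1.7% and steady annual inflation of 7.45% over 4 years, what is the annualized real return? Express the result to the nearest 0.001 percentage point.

-5.351%

With constant rates the annual real return is the same each year: (1+1.7%)/(1+7.45%) − 1 = -0.05351.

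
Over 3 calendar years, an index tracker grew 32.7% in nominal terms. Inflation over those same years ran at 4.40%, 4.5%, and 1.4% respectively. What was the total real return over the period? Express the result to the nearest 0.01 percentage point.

19.95%

Cumulative inflation factor: 1.0440 × 1.045 × 1.014 ≈ 1.10625.
Nominal growth factor: 1.32700. Real growth factor = 1.32700 / 1.10625 ≈ 1.19954.
Total real return ≈ 19.9544%.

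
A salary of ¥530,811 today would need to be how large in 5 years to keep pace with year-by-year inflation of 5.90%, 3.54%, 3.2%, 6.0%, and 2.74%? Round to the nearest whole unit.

¥654,138

Cumulative price-level factor: 1.0590 × 1.0354 × 1.032 × 1.060 × 1.0274 ≈ 1.2323363095.
Multiplying ¥530,811 by the price-level factor gives the future nominal sum.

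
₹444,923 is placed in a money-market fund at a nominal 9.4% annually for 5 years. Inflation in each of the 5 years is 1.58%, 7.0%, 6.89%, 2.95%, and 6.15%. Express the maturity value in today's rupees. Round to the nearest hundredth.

₹549,156.41

Nominal value at maturity: ₹444,923 × (1 + 9.4%)^5 ≈ ₹697,222.62.
Price-level factor over 5 years: 1.0158 × 1.070 × 1.0689 × 1.0295 × 1.0615 ≈ 1.2696248458.
Dividing the nominal maturity value by the price-level factor gives the value in today's money.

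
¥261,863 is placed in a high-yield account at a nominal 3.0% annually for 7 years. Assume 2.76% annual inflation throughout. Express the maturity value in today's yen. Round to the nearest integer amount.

Nominal value at maturity: ¥261,863 × (1 + 3.0%)^7 ≈ ¥322,058.
Price-level factor over 7 years: (1 + 2.76%)^7 ≈ 1.2099534693.
Dividing the nominal maturity value by the price-level factor gives the value in today's money.

¥266,174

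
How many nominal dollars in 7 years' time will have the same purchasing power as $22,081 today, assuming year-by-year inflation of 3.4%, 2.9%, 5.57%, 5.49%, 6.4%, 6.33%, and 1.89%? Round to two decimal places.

Cumulative price-level factor: 1.034 × 1.029 × 1.0557 × 1.0549 × 1.064 × 1.0633 × 1.0189 ≈ 1.3658931640.
The nominal amount required is $22,081 scaled up by that factor.

$30,160.29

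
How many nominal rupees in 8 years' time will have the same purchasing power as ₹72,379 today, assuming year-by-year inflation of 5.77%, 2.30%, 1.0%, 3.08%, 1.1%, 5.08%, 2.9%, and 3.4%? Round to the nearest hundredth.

₹92,162.37

Cumulative price-level factor: 1.0577 × 1.0230 × 1.010 × 1.0308 × 1.011 × 1.0508 × 1.029 × 1.034 ≈ 1.2733302453.
The nominal amount required is ₹72,379 scaled up by that factor.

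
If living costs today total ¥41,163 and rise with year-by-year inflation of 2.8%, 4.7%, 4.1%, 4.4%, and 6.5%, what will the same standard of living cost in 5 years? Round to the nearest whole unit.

Cumulative price-level factor: 1.028 × 1.047 × 1.041 × 1.044 × 1.065 ≈ 1.2457779288.
The nominal amount required is ¥41,163 scaled up by that factor.

¥51,280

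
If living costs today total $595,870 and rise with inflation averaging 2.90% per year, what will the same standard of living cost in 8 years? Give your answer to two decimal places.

Cumulative price-level factor: (1+2.90%)^8 ≈ 1.2569644591.
Multiplying $595,870 by the price-level factor gives the future nominal sum.

$748,987.41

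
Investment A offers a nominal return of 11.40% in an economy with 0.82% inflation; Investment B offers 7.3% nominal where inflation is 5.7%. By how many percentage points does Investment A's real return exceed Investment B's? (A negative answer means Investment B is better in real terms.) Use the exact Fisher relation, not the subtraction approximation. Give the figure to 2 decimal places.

8.98

Investment A real return: 1.1140/1.0082 − 1 = 10.494%.
Investment B real return: 1.073/1.057 − 1 = 1.514%.
Difference: 10.494 − 1.514 = 8.980 pp.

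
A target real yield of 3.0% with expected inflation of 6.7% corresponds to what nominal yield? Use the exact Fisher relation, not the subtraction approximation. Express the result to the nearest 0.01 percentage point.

By the Fisher equation, 1 + r_nom = (1 + 3.0%)(1 + 6.7%) = 1.030 × 1.067 = 1.09901.
So r_nom = 9.901%.

9.90%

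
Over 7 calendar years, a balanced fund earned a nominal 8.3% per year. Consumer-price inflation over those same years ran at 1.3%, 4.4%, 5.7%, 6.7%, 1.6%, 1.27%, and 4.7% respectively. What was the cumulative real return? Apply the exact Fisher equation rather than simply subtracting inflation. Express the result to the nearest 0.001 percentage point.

35.997%

Cumulative inflation factor: 1.013 × 1.044 × 1.057 × 1.067 × 1.016 × 1.0127 × 1.047 ≈ 1.28490.
Nominal growth factor: 1.74743. Real growth factor = 1.74743 / 1.28490 ≈ 1.35997.
Total real return ≈ 35.9968%.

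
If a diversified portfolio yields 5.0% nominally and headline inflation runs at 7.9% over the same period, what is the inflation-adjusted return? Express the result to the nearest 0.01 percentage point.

-2.69%

Real return via the Fisher equation: (1 + 5.0%)/(1 + 7.9%) − 1 = 1.050/1.079 − 1 ≈ -0.02688.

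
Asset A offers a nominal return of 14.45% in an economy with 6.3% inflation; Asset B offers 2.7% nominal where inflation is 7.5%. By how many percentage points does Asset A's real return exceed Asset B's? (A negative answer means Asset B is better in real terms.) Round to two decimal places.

12.13

Asset A real return: 1.1445/1.063 − 1 = 7.667%.
Asset B real return: 1.027/1.075 − 1 = -4.465%.
Difference: 7.667 − (-4.465) = 12.132 pp.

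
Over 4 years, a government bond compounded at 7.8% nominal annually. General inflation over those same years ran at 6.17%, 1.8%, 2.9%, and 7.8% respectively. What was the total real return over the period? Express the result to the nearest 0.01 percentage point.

12.64%

Cumulative inflation factor: 1.0617 × 1.018 × 1.029 × 1.078 ≈ 1.19890.
Nominal growth factor: 1.35044. Real growth factor = 1.35044 / 1.19890 ≈ 1.12640.
Total real return ≈ 12.6397%.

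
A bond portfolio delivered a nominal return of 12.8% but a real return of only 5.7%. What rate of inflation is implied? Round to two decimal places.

From (1+r_nom) = (1+r_real)(1+π), we get 1+π = (1 + 12.8%)/(1 + 5.7%) = 1.128/1.057 ≈ 1.06717.
So π ≈ 6.7171%.

6.72%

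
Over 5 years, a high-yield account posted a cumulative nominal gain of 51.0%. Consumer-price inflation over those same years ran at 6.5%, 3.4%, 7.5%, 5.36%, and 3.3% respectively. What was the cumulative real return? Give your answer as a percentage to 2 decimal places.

Cumulative inflation factor: 1.065 × 1.034 × 1.075 × 1.0536 × 1.033 ≈ 1.28841.
Nominal growth factor: 1.51000. Real growth factor = 1.51000 / 1.28841 ≈ 1.17199.
Total real return ≈ 17.1986%.

17.20%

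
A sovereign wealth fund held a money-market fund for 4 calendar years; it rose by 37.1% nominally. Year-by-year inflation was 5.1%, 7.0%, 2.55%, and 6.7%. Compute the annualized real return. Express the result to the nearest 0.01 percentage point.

Cumulative inflation factor: 1.051 × 1.070 × 1.0255 × 1.067 ≈ 1.23051.
Nominal growth factor: 1.37100. Real growth factor = 1.37100 / 1.23051 ≈ 1.11417.
Annualized: 1.11417^(1/4) − 1 ≈ 0.02740.

2.74%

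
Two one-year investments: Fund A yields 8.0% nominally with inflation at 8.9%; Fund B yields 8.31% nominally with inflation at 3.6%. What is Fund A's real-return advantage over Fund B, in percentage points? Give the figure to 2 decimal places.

-5.37

Fund A real return: 1.080/1.089 − 1 = -0.826%.
Fund B real return: 1.0831/1.036 − 1 = 4.546%.
Difference: -0.826 − 4.546 = -5.372 pp.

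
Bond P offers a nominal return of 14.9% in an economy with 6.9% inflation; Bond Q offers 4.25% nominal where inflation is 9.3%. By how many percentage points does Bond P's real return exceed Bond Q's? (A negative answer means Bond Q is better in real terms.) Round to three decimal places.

12.104

Bond P real return: 1.149/1.069 − 1 = 7.4836%.
Bond Q real return: 1.0425/1.093 − 1 = -4.6203%.
Difference: 7.4836 − (-4.6203) = 12.1039 pp.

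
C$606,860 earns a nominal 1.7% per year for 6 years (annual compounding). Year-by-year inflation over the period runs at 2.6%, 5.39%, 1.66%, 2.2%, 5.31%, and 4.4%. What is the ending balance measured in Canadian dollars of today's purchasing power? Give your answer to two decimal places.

Nominal value at maturity: C$606,860 × (1 + 1.7%)^6 ≈ C$671,450.85.
Price-level factor over 6 years: 1.026 × 1.0539 × 1.0166 × 1.022 × 1.0531 × 1.044 ≈ 1.2351448101.
Dividing the nominal maturity value by the price-level factor gives the value in today's money.

C$543,621.16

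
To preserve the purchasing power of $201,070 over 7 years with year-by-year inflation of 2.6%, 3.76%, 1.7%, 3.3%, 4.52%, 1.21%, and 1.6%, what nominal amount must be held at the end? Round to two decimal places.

$241,692.07

Cumulative price-level factor: 1.026 × 1.0376 × 1.017 × 1.033 × 1.0452 × 1.0121 × 1.016 ≈ 1.2020295165.
The nominal amount required is $201,070 scaled up by that factor.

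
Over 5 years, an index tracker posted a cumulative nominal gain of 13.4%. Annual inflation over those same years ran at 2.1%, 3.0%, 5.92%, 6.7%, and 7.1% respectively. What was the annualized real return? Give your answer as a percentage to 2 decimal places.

Cumulative inflation factor: 1.021 × 1.030 × 1.0592 × 1.067 × 1.071 ≈ 1.27290.
Nominal growth factor: 1.13400. Real growth factor = 1.13400 / 1.27290 ≈ 0.89088.
Annualized: 0.89088^(1/5) − 1 ≈ -0.02284.

-2.28%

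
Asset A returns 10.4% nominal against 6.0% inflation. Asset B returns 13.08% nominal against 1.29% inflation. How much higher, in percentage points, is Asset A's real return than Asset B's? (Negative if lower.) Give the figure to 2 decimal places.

Asset A real return: 1.104/1.060 − 1 = 4.151%.
Asset B real return: 1.1308/1.0129 − 1 = 11.640%.
Difference: 4.151 − 11.640 = -7.489 pp.

-7.49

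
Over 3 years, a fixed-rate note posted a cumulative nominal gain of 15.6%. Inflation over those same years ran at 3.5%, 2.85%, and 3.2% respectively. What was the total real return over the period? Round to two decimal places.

5.23%

Cumulative inflation factor: 1.035 × 1.0285 × 1.032 ≈ 1.09856.
Nominal growth factor: 1.15600. Real growth factor = 1.15600 / 1.09856 ≈ 1.05229.
Total real return ≈ 5.2285%.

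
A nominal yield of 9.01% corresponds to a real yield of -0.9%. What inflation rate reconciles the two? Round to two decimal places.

10.00%

From (1+r_nom) = (1+r_real)(1+π), we get 1+π = (1 + 9.01%)/(1 − 0.9%) = 1.0901/0.991 ≈ 1.10000.
So π ≈ 10.0000%.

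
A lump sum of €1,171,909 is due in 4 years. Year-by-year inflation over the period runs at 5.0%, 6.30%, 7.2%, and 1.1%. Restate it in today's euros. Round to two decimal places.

€968,780.49

Price-level factor over 4 years: 1.050 × 1.0630 × 1.072 × 1.011 = 1.2096744408.
Purchasing power today: €1,171,909 divided by that factor.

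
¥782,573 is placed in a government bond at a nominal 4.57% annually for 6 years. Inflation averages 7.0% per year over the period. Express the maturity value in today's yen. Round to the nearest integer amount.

¥681,812

Nominal value at maturity: ¥782,573 × (1 + 4.57%)^6 ≈ ¥1,023,216.
Price-level factor over 6 years: (1 + 7.0%)^6 ≈ 1.5007303518.
Dividing the nominal maturity value by the price-level factor gives the value in today's money.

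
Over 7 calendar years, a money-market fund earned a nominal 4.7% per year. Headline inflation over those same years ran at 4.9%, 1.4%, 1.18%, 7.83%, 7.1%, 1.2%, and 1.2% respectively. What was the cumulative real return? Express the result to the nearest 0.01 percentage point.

8.35%

Cumulative inflation factor: 1.049 × 1.014 × 1.0118 × 1.0783 × 1.071 × 1.012 × 1.012 ≈ 1.27291.
Nominal growth factor: 1.37920. Real growth factor = 1.37920 / 1.27291 ≈ 1.08350.
Total real return ≈ 8.3499%.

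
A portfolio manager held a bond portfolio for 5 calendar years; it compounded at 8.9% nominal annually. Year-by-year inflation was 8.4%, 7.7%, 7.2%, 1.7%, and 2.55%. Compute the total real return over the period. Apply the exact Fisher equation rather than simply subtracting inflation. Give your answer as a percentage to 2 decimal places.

Cumulative inflation factor: 1.084 × 1.077 × 1.072 × 1.017 × 1.0255 ≈ 1.30526.
Nominal growth factor: 1.53158. Real growth factor = 1.53158 / 1.30526 ≈ 1.17339.
Total real return ≈ 17.3392%.

17.34%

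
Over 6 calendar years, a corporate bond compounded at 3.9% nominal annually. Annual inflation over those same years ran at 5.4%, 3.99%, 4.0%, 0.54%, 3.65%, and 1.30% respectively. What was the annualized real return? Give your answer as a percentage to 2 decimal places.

0.74%

Cumulative inflation factor: 1.054 × 1.0399 × 1.040 × 1.0054 × 1.0365 × 1.0130 ≈ 1.20333.
Nominal growth factor: 1.25804. Real growth factor = 1.25804 / 1.20333 ≈ 1.04547.
Annualized: 1.04547^(1/6) − 1 ≈ 0.00744.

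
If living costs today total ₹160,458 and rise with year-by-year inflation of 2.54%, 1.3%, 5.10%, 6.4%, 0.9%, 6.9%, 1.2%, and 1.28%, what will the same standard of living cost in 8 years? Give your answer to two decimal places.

₹206,054.24

Cumulative price-level factor: 1.0254 × 1.013 × 1.0510 × 1.064 × 1.009 × 1.069 × 1.012 × 1.0128 ≈ 1.2841630782.
The nominal amount required is ₹160,458 scaled up by that factor.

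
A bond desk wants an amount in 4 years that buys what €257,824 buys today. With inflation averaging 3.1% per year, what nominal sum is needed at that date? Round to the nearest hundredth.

€291,311.75

Cumulative price-level factor: (1+3.1%)^4 ≈ 1.1298860875.
The nominal amount required is €257,824 scaled up by that factor.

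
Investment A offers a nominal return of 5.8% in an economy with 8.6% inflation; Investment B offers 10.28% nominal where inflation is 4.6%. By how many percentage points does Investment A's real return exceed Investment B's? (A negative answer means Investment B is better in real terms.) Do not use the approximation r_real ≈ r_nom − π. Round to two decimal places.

-8.01

Investment A real return: 1.058/1.086 − 1 = -2.578%.
Investment B real return: 1.1028/1.046 − 1 = 5.430%.
Difference: -2.578 − 5.430 = -8.008 pp.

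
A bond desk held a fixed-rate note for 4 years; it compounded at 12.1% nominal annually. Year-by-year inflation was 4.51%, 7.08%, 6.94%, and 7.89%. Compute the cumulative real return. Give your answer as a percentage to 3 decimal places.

Cumulative inflation factor: 1.0451 × 1.0708 × 1.0694 × 1.0789 ≈ 1.29118.
Nominal growth factor: 1.57915. Real growth factor = 1.57915 / 1.29118 ≈ 1.22302.
Total real return ≈ 22.3024%.

22.302%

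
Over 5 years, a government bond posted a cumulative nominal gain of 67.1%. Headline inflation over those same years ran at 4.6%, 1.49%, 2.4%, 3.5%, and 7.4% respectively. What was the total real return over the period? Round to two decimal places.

38.29%

Cumulative inflation factor: 1.046 × 1.0149 × 1.024 × 1.035 × 1.074 ≈ 1.20837.
Nominal growth factor: 1.67100. Real growth factor = 1.67100 / 1.20837 ≈ 1.38286.
Total real return ≈ 38.2856%.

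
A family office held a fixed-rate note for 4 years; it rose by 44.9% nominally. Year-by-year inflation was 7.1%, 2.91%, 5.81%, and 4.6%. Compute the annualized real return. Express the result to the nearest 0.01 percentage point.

Cumulative inflation factor: 1.071 × 1.0291 × 1.0581 × 1.046 ≈ 1.21985.
Nominal growth factor: 1.44900. Real growth factor = 1.44900 / 1.21985 ≈ 1.18785.
Annualized: 1.18785^(1/4) − 1 ≈ 0.04398.

4.40%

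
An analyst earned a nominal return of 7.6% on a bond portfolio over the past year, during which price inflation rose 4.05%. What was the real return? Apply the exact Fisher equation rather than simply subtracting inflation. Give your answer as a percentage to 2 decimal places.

3.41%

Real return via the Fisher equation: (1 + 7.6%)/(1 + 4.05%) − 1 = 1.076/1.0405 − 1 ≈ 0.03412.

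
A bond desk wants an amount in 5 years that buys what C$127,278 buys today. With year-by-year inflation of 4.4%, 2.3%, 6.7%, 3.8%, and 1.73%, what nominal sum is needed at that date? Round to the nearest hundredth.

C$153,158.21

Cumulative price-level factor: 1.044 × 1.023 × 1.067 × 1.038 × 1.0173 ≈ 1.2033361114.
The nominal amount required is C$127,278 scaled up by that factor.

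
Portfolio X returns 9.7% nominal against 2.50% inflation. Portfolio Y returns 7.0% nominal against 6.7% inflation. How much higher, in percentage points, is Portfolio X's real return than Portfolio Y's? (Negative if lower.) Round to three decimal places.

Portfolio X real return: 1.097/1.0250 − 1 = 7.0244%.
Portfolio Y real return: 1.070/1.067 − 1 = 0.2812%.
Difference: 7.0244 − 0.2812 = 6.7432 pp.

6.743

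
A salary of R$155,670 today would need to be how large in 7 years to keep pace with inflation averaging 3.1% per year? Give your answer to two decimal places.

R$192,759.41

Cumulative price-level factor: (1+3.1%)^7 ≈ 1.2382566157.
Multiplying R$155,670 by the price-level factor gives the future nominal sum.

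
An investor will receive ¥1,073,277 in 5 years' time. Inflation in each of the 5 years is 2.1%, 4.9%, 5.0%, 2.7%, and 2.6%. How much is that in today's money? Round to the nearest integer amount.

Price-level factor over 5 years: 1.021 × 1.049 × 1.050 × 1.027 × 1.026 ≈ 1.1849726693.
Purchasing power today: ¥1,073,277 divided by that factor.

¥905,740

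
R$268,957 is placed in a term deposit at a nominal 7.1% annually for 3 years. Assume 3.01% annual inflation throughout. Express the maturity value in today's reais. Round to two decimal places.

R$302,282.57

Nominal value at maturity: R$268,957 × (1 + 7.1%)^3 ≈ R$330,408.54.
Price-level factor over 3 years: (1 + 3.01%)^3 ≈ 1.0930453009.
The maturity value deflated by that factor is the answer in today's purchasing power.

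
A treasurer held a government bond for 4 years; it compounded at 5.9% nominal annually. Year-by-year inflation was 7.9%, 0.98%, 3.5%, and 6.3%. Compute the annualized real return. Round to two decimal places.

1.21%

Cumulative inflation factor: 1.079 × 1.0098 × 1.035 × 1.063 ≈ 1.19875.
Nominal growth factor: 1.25772. Real growth factor = 1.25772 / 1.19875 ≈ 1.04919.
Annualized: 1.04919^(1/4) − 1 ≈ 0.01208.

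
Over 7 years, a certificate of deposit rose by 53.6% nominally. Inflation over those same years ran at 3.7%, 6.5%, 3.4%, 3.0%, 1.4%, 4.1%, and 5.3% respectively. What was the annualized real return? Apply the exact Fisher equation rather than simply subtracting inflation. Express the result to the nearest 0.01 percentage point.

2.33%

Cumulative inflation factor: 1.037 × 1.065 × 1.034 × 1.030 × 1.014 × 1.041 × 1.053 ≈ 1.30738.
Nominal growth factor: 1.53600. Real growth factor = 1.53600 / 1.30738 ≈ 1.17487.
Annualized: 1.17487^(1/7) − 1 ≈ 0.02329.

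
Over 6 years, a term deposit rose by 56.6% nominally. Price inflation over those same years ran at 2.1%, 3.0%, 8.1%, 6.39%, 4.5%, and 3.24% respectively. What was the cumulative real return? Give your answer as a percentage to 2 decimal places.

20.02%

Cumulative inflation factor: 1.021 × 1.030 × 1.081 × 1.0639 × 1.045 × 1.0324 ≈ 1.30483.
Nominal growth factor: 1.56600. Real growth factor = 1.56600 / 1.30483 ≈ 1.20016.
Total real return ≈ 20.0157%.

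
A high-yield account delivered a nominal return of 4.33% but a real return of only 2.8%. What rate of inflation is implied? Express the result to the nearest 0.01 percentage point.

1.49%

From (1+r_nom) = (1+r_real)(1+π), we get 1+π = (1 + 4.33%)/(1 + 2.8%) = 1.0433/1.028 ≈ 1.01488.
So π ≈ 1.4883%.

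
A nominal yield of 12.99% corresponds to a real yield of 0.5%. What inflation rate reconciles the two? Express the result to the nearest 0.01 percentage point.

From (1+r_nom) = (1+r_real)(1+π), we get 1+π = (1 + 12.99%)/(1 + 0.5%) = 1.1299/1.005 ≈ 1.12428.
So π ≈ 12.4279%.

12.43%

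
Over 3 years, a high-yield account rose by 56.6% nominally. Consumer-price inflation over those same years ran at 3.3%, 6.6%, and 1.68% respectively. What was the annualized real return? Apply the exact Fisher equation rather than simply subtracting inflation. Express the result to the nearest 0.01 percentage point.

Cumulative inflation factor: 1.033 × 1.066 × 1.0168 ≈ 1.11968.
Nominal growth factor: 1.56600. Real growth factor = 1.56600 / 1.11968 ≈ 1.39862.
Annualized: 1.39862^(1/3) − 1 ≈ 0.11832.

11.83%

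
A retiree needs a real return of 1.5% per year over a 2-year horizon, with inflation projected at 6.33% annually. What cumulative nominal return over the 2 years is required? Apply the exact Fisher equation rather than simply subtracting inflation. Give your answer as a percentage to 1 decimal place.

Required annual nominal rate: (1+1.5%)(1+6.33%) − 1 = 7.92495%.
Cumulative over 2 years: (1 + 0.0792495)^2 − 1 ≈ 0.16478.

16.5%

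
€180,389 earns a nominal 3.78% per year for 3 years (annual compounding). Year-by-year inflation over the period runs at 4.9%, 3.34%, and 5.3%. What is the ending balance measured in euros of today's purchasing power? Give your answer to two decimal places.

€176,635.80

Nominal value at maturity: €180,389 × (1 + 3.78%)^3 ≈ €201,628.10.
Price-level factor over 3 years: 1.049 × 1.0334 × 1.053 = 1.1414905398.
The maturity value deflated by that factor is the answer in today's purchasing power.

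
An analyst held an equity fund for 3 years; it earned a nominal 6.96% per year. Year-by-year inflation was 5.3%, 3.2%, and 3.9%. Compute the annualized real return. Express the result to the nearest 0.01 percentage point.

Cumulative inflation factor: 1.053 × 1.032 × 1.039 ≈ 1.12908.
Nominal growth factor: 1.22367. Real growth factor = 1.22367 / 1.12908 ≈ 1.08378.
Annualized: 1.08378^(1/3) − 1 ≈ 0.02718.

2.72%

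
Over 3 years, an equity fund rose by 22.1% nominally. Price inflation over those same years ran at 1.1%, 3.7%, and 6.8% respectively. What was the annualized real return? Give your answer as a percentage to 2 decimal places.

2.93%

Cumulative inflation factor: 1.011 × 1.037 × 1.068 ≈ 1.11970.
Nominal growth factor: 1.22100. Real growth factor = 1.22100 / 1.11970 ≈ 1.09047.
Annualized: 1.09047^(1/3) − 1 ≈ 0.02929.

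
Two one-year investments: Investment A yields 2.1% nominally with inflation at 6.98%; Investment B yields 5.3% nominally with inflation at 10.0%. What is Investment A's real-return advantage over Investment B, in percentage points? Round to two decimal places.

Investment A real return: 1.021/1.0698 − 1 = -4.562%.
Investment B real return: 1.053/1.100 − 1 = -4.273%.
Difference: -4.562 − (-4.273) = -0.289 pp.

-0.29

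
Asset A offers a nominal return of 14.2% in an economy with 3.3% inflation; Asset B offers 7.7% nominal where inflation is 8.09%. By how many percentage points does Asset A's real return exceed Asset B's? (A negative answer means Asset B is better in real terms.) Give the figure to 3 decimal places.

10.913

Asset A real return: 1.142/1.033 − 1 = 10.5518%.
Asset B real return: 1.077/1.0809 − 1 = -0.3608%.
Difference: 10.5518 − (-0.3608) = 10.9126 pp.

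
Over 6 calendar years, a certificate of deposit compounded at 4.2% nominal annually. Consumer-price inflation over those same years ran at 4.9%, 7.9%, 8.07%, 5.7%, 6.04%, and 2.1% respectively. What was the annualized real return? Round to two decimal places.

Cumulative inflation factor: 1.049 × 1.079 × 1.0807 × 1.057 × 1.0604 × 1.021 ≈ 1.39982.
Nominal growth factor: 1.27999. Real growth factor = 1.27999 / 1.39982 ≈ 0.91439.
Annualized: 0.91439^(1/6) − 1 ≈ -0.01480.

-1.48%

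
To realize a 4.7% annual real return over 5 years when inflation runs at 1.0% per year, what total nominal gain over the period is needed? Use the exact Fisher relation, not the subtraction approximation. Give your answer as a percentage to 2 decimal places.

Required annual nominal rate: (1+4.7%)(1+1.0%) − 1 = 5.747%.
Cumulative over 5 years: (1 + 0.05747)^5 − 1 ≈ 0.32233.

32.23%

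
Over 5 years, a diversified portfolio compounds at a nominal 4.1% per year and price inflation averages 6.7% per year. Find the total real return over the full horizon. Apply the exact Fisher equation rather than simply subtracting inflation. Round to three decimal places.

The annual real rate is (1+4.1%)/(1+6.7%) − 1 = -2.4367%.
Compounded over 5 years: (1 + -0.024367)^5 − 1 ≈ -0.11604.

-11.604%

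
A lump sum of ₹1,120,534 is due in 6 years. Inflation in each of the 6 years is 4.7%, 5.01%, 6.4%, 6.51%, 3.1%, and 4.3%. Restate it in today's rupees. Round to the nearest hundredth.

Price-level factor over 6 years: 1.047 × 1.0501 × 1.064 × 1.0651 × 1.031 × 1.043 ≈ 1.3398381098.
Purchasing power today: ₹1,120,534 divided by that factor.

₹836,320.44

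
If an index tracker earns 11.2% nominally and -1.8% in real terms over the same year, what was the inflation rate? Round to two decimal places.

From (1+r_nom) = (1+r_real)(1+π), we get 1+π = (1 + 11.2%)/(1 − 1.8%) = 1.112/0.982 ≈ 1.13238.
So π ≈ 13.2383%.

13.24%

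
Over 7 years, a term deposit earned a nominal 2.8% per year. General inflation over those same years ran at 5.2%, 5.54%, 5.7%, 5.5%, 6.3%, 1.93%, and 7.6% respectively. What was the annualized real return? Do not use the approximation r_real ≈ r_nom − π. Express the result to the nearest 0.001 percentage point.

Cumulative inflation factor: 1.052 × 1.0554 × 1.057 × 1.055 × 1.063 × 1.0193 × 1.076 ≈ 1.44347.
Nominal growth factor: 1.21325. Real growth factor = 1.21325 / 1.44347 ≈ 0.84051.
Annualized: 0.84051^(1/7) − 1 ≈ -0.02452.

-2.452%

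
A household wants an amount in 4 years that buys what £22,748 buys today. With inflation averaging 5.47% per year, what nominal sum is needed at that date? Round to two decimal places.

£28,148.74

Cumulative price-level factor: (1+5.47%)^4 ≈ 1.2374161619.
Multiplying £22,748 by the price-level factor gives the future nominal sum.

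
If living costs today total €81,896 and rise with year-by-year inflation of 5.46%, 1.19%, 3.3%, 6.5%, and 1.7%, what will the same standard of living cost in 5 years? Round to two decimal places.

€97,782.00

Cumulative price-level factor: 1.0546 × 1.0119 × 1.033 × 1.065 × 1.017 ≈ 1.1939777814.
The nominal amount required is €81,896 scaled up by that factor.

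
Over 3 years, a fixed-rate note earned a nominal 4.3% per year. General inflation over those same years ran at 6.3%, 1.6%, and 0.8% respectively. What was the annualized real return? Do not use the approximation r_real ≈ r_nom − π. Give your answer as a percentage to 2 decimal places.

Cumulative inflation factor: 1.063 × 1.016 × 1.008 ≈ 1.08865.
Nominal growth factor: 1.13463. Real growth factor = 1.13463 / 1.08865 ≈ 1.04223.
Annualized: 1.04223^(1/3) − 1 ≈ 0.01388.

1.39%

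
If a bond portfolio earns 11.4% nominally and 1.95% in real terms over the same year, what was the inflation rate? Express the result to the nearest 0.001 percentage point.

From (1+r_nom) = (1+r_real)(1+π), we get 1+π = (1 + 11.4%)/(1 + 1.95%) = 1.114/1.0195 ≈ 1.09269.
So π ≈ 9.2692%.

9.269%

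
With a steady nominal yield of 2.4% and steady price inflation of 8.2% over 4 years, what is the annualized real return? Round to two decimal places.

-5.36%

With constant rates the annual real return is the same each year: (1+2.4%)/(1+8.2%) − 1 = -0.05360.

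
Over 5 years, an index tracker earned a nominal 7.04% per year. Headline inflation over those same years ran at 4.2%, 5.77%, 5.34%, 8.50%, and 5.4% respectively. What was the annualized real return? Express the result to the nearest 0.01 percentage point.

Cumulative inflation factor: 1.042 × 1.0577 × 1.0534 × 1.0850 × 1.054 ≈ 1.32768.
Nominal growth factor: 1.40518. Real growth factor = 1.40518 / 1.32768 ≈ 1.05837.
Annualized: 1.05837^(1/5) − 1 ≈ 0.01141.

1.14%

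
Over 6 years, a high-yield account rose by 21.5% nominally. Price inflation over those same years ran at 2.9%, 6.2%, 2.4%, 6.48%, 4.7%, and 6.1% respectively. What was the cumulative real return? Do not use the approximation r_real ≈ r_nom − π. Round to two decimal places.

Cumulative inflation factor: 1.029 × 1.062 × 1.024 × 1.0648 × 1.047 × 1.061 ≈ 1.32364.
Nominal growth factor: 1.21500. Real growth factor = 1.21500 / 1.32364 ≈ 0.91792.
Total real return ≈ -8.2077%.

-8.21%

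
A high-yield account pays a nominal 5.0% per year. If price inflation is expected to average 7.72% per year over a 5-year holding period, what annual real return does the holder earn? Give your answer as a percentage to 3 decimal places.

With constant rates the annual real return is the same each year: (1+5.0%)/(1+7.72%) − 1 = -0.02525.

-2.525%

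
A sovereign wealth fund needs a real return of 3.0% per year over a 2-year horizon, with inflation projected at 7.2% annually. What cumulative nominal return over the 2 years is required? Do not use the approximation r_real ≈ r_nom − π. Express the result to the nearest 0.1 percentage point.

21.9%

Required annual nominal rate: (1+3.0%)(1+7.2%) − 1 = 10.416%.
Cumulative over 2 years: (1 + 0.10416)^2 − 1 ≈ 0.21917.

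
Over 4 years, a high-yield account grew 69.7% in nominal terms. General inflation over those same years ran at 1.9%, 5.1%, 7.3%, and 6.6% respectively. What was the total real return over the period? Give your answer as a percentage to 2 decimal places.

Cumulative inflation factor: 1.019 × 1.051 × 1.073 × 1.066 ≈ 1.22499.
Nominal growth factor: 1.69700. Real growth factor = 1.69700 / 1.22499 ≈ 1.38531.
Total real return ≈ 38.5313%.

38.53%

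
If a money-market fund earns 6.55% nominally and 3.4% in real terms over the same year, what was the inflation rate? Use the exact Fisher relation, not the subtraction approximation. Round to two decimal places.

From (1+r_nom) = (1+r_real)(1+π), we get 1+π = (1 + 6.55%)/(1 + 3.4%) = 1.0655/1.034 ≈ 1.03046.
So π ≈ 3.0464%.

3.05%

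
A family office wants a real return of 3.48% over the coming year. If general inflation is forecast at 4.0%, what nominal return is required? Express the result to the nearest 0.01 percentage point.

By the Fisher equation, 1 + r_nom = (1 + 3.48%)(1 + 4.0%) = 1.0348 × 1.040 = 1.076192.
So r_nom = 7.6192%.

7.62%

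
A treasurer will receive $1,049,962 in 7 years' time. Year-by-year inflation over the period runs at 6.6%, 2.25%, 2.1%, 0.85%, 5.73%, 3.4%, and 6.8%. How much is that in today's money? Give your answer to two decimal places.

Price-level factor over 7 years: 1.066 × 1.0225 × 1.021 × 1.0085 × 1.0573 × 1.034 × 1.068 ≈ 1.3104250597.
Purchasing power today: $1,049,962 divided by that factor.

$801,237.73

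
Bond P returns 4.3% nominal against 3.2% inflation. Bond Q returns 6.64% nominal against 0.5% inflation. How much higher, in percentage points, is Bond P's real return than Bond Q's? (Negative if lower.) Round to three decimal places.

-5.044

Bond P real return: 1.043/1.032 − 1 = 1.0659%.
Bond Q real return: 1.0664/1.005 − 1 = 6.1095%.
Difference: 1.0659 − 6.1095 = -5.0436 pp.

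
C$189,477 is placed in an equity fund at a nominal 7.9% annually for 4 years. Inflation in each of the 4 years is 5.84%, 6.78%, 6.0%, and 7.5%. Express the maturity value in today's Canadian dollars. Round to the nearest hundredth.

C$199,428.95

Nominal value at maturity: C$189,477 × (1 + 7.9%)^4 ≈ C$256,827.95.
Price-level factor over 4 years: 1.0584 × 1.0678 × 1.060 × 1.075 ≈ 1.2878167730.
The maturity value deflated by that factor is the answer in today's purchasing power.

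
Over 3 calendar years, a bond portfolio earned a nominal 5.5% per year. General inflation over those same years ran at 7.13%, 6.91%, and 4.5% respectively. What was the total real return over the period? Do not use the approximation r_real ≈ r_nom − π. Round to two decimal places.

-1.89%

Cumulative inflation factor: 1.0713 × 1.0691 × 1.045 ≈ 1.19687.
Nominal growth factor: 1.17424. Real growth factor = 1.17424 / 1.19687 ≈ 0.98110.
Total real return ≈ -1.8904%.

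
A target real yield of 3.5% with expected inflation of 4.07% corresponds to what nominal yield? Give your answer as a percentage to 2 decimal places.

By the Fisher equation, 1 + r_nom = (1 + 3.5%)(1 + 4.07%) = 1.035 × 1.0407 = 1.0771245.
So r_nom = 7.71245%.

7.71%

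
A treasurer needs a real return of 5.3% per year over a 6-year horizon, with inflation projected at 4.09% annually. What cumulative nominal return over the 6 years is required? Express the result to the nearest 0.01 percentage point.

73.39%

Required annual nominal rate: (1+5.3%)(1+4.09%) − 1 = 9.60677%.
Cumulative over 6 years: (1 + 0.0960677)^6 − 1 ≈ 0.73390.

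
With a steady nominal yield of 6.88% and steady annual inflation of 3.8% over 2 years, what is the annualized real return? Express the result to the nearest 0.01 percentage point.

With constant rates the annual real return is the same each year: (1+6.88%)/(1+3.8%) − 1 = 0.02967.

2.97%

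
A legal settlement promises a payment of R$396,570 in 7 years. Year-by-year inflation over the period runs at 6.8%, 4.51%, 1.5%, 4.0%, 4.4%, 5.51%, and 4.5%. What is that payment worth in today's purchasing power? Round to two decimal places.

R$292,402.42

Price-level factor over 7 years: 1.068 × 1.0451 × 1.015 × 1.040 × 1.044 × 1.0551 × 1.045 ≈ 1.3562473235.
Purchasing power today: R$396,570 divided by that factor.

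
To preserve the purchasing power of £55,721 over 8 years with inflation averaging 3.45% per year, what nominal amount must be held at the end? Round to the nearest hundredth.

£73,090.82

Cumulative price-level factor: (1+3.45%)^8 ≈ 1.3117285164.
Multiplying £55,721 by the price-level factor gives the future nominal sum.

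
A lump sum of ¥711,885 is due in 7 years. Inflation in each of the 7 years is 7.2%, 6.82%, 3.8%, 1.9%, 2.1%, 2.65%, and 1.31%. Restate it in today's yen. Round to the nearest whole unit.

¥553,546

Price-level factor over 7 years: 1.072 × 1.0682 × 1.038 × 1.019 × 1.021 × 1.0265 × 1.0131 ≈ 1.2860442372.
Purchasing power today: ¥711,885 divided by that factor.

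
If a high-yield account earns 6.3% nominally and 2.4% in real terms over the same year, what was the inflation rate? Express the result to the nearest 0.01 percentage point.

3.81%

From (1+r_nom) = (1+r_real)(1+π), we get 1+π = (1 + 6.3%)/(1 + 2.4%) = 1.063/1.024 ≈ 1.03809.
So π ≈ 3.8086%.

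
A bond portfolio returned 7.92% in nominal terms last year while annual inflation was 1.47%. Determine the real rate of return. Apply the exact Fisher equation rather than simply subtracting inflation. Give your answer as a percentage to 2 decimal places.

6.36%

Real return via the Fisher equation: (1 + 7.92%)/(1 + 1.47%) − 1 = 1.0792/1.0147 − 1 ≈ 0.06357.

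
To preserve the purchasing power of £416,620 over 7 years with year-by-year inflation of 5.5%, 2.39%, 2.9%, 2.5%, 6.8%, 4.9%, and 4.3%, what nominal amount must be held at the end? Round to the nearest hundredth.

£554,651.77

Cumulative price-level factor: 1.055 × 1.0239 × 1.029 × 1.025 × 1.068 × 1.049 × 1.043 ≈ 1.3313133656.
Multiplying £416,620 by the price-level factor gives the future nominal sum.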